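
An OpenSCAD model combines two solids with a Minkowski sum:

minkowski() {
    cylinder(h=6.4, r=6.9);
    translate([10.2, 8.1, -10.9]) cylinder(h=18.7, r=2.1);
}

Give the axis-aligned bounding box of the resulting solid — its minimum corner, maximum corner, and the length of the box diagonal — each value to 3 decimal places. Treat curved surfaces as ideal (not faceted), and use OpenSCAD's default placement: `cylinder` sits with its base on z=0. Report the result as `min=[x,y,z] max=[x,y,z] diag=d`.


min=[1.200,-0.900,-10.900] max=[19.200,17.100,14.200] diag=35.749

A = translate([10.2, 8.1, -10.9]) cylinder(h=18.7, r=2.1) → bbox [8.1,6,-10.9] .. [12.3,10.2,7.8]
B = cylinder(h=6.4, r=6.9) → bbox [-6.9,-6.9,0] .. [6.9,6.9,6.4]
lo = A.lo+B.lo = [8.1-6.9, 6-6.9, -10.9+0] = [1.200,-0.900,-10.900]
hi = A.hi+B.hi = [12.3+6.9, 10.2+6.9, 7.8+6.4] = [19.200,17.100,14.200]
diag = √(18²+18²+25.1²) = √1278.01 = 35.749


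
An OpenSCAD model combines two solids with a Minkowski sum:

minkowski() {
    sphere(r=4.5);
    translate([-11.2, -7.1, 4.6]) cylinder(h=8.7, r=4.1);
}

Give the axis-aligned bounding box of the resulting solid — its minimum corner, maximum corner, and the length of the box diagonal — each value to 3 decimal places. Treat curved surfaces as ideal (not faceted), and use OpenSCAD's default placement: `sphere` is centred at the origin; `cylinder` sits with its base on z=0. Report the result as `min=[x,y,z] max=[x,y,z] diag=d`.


A = translate([-11.2, -7.1, 4.6]) cylinder(h=8.7, r=4.1) → bbox [-15.3,-11.2,4.6] .. [-7.1,-3,13.3]
B = sphere(r=4.5) → bbox [-4.5,-4.5,-4.5] .. [4.5,4.5,4.5]
lo = A.lo+B.lo = [-15.3-4.5, -11.2-4.5, 4.6-4.5] = [-19.800,-15.700,0.100]
hi = A.hi+B.hi = [-7.1+4.5, -3+4.5, 13.3+4.5] = [-2.600,1.500,17.800]
diag = √(17.2²+17.2²+17.7²) = √904.97 = 30.083

min=[-19.800,-15.700,0.100] max=[-2.600,1.500,17.800] diag=30.083


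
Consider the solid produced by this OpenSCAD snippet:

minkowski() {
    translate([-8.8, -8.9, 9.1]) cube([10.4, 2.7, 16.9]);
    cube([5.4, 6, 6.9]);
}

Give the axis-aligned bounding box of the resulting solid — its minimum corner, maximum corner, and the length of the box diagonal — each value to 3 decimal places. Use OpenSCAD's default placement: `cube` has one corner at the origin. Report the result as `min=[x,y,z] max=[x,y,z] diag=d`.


min=[-8.800,-8.900,9.100] max=[7.000,-0.200,32.900] diag=29.863

A = translate([-8.8, -8.9, 9.1]) cube([10.4, 2.7, 16.9]) → bbox [-8.8,-8.9,9.1] .. [1.6,-6.2,26]
B = cube([5.4, 6, 6.9]) → bbox [0,0,0] .. [5.4,6,6.9]
lo = A.lo+B.lo = [-8.8+0, -8.9+0, 9.1+0] = [-8.800,-8.900,9.100]
hi = A.hi+B.hi = [1.6+5.4, -6.2+6, 26+6.9] = [7.000,-0.200,32.900]
diag = √(15.8²+8.7²+23.8²) = √891.77 = 29.863


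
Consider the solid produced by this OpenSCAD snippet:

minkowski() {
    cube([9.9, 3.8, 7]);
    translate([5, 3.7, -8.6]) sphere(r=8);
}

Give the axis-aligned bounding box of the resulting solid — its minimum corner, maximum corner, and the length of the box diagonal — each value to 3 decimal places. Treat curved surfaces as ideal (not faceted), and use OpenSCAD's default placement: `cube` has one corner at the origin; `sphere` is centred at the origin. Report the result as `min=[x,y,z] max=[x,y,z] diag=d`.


A = translate([5, 3.7, -8.6]) sphere(r=8) → bbox [-3,-4.3,-16.6] .. [13,11.7,-0.6]
B = cube([9.9, 3.8, 7]) → bbox [0,0,0] .. [9.9,3.8,7]
lo = A.lo+B.lo = [-3+0, -4.3+0, -16.6+0] = [-3.000,-4.300,-16.600]
hi = A.hi+B.hi = [13+9.9, 11.7+3.8, -0.6+7] = [22.900,15.500,6.400]
diag = √(25.9²+19.8²+23²) = √1591.85 = 39.898

min=[-3.000,-4.300,-16.600] max=[22.900,15.500,6.400] diag=39.898


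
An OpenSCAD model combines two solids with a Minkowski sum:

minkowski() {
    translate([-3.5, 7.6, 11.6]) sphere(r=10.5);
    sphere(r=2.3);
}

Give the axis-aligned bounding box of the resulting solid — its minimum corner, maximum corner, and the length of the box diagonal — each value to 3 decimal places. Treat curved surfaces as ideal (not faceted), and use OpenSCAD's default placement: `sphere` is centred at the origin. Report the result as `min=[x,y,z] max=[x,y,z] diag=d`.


min=[-16.300,-5.200,-1.200] max=[9.300,20.400,24.400] diag=44.341

A = translate([-3.5, 7.6, 11.6]) sphere(r=10.5) → bbox [-14,-2.9,1.1] .. [7,18.1,22.1]
B = sphere(r=2.3) → bbox [-2.3,-2.3,-2.3] .. [2.3,2.3,2.3]
lo = A.lo+B.lo = [-14-2.3, -2.9-2.3, 1.1-2.3] = [-16.300,-5.200,-1.200]
hi = A.hi+B.hi = [7+2.3, 18.1+2.3, 22.1+2.3] = [9.300,20.400,24.400]
diag = √(25.6²+25.6²+25.6²) = √1966.08 = 44.341


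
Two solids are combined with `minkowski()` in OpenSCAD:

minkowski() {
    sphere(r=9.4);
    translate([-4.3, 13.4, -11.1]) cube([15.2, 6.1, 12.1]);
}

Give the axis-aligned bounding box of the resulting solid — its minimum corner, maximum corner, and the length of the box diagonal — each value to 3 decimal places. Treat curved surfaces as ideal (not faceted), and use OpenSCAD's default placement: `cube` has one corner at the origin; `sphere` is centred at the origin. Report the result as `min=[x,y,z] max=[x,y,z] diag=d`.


A = translate([-4.3, 13.4, -11.1]) cube([15.2, 6.1, 12.1]) → bbox [-4.3,13.4,-11.1] .. [10.9,19.5,1]
B = sphere(r=9.4) → bbox [-9.4,-9.4,-9.4] .. [9.4,9.4,9.4]
lo = A.lo+B.lo = [-4.3-9.4, 13.4-9.4, -11.1-9.4] = [-13.700,4.000,-20.500]
hi = A.hi+B.hi = [10.9+9.4, 19.5+9.4, 1+9.4] = [20.300,28.900,10.400]
diag = √(34²+24.9²+30.9²) = √2730.82 = 52.257

min=[-13.700,4.000,-20.500] max=[20.300,28.900,10.400] diag=52.257


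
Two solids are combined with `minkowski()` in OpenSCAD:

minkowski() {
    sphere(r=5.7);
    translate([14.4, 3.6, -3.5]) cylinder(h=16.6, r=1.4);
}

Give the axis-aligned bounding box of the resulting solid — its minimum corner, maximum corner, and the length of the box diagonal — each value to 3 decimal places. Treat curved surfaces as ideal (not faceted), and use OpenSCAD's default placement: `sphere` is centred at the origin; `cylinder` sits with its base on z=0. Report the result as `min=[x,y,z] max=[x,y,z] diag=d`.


min=[7.300,-3.500,-9.200] max=[21.500,10.700,18.800] diag=34.457

A = translate([14.4, 3.6, -3.5]) cylinder(h=16.6, r=1.4) → bbox [13,2.2,-3.5] .. [15.8,5,13.1]
B = sphere(r=5.7) → bbox [-5.7,-5.7,-5.7] .. [5.7,5.7,5.7]
lo = A.lo+B.lo = [13-5.7, 2.2-5.7, -3.5-5.7] = [7.300,-3.500,-9.200]
hi = A.hi+B.hi = [15.8+5.7, 5+5.7, 13.1+5.7] = [21.500,10.700,18.800]
diag = √(14.2²+14.2²+28²) = √1187.28 = 34.457


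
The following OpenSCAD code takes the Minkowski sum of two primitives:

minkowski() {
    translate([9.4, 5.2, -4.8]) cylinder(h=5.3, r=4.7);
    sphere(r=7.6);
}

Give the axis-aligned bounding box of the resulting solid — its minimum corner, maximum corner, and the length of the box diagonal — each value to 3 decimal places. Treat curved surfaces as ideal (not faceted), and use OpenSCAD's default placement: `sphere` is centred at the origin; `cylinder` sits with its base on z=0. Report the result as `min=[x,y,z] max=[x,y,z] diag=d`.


A = translate([9.4, 5.2, -4.8]) cylinder(h=5.3, r=4.7) → bbox [4.7,0.5,-4.8] .. [14.1,9.9,0.5]
B = sphere(r=7.6) → bbox [-7.6,-7.6,-7.6] .. [7.6,7.6,7.6]
lo = A.lo+B.lo = [4.7-7.6, 0.5-7.6, -4.8-7.6] = [-2.900,-7.100,-12.400]
hi = A.hi+B.hi = [14.1+7.6, 9.9+7.6, 0.5+7.6] = [21.700,17.500,8.100]
diag = √(24.6²+24.6²+20.5²) = √1630.57 = 40.380

min=[-2.900,-7.100,-12.400] max=[21.700,17.500,8.100] diag=40.380


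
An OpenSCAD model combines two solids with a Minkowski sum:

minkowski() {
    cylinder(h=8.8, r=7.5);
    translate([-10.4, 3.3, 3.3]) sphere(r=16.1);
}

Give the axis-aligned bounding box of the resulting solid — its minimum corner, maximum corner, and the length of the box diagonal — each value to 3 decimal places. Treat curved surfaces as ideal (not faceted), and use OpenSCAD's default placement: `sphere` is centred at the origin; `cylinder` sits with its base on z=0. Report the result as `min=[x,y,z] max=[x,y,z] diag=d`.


A = translate([-10.4, 3.3, 3.3]) sphere(r=16.1) → bbox [-26.5,-12.8,-12.8] .. [5.7,19.4,19.4]
B = cylinder(h=8.8, r=7.5) → bbox [-7.5,-7.5,0] .. [7.5,7.5,8.8]
lo = A.lo+B.lo = [-26.5-7.5, -12.8-7.5, -12.8+0] = [-34.000,-20.300,-12.800]
hi = A.hi+B.hi = [5.7+7.5, 19.4+7.5, 19.4+8.8] = [13.200,26.900,28.200]
diag = √(47.2²+47.2²+41²) = √6136.68 = 78.337

min=[-34.000,-20.300,-12.800] max=[13.200,26.900,28.200] diag=78.337


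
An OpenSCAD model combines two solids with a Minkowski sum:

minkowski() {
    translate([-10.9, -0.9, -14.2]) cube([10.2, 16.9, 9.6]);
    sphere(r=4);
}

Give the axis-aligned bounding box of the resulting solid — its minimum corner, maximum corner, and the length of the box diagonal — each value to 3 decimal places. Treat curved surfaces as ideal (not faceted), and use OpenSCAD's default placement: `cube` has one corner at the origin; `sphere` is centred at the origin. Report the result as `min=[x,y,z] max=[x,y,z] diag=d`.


min=[-14.900,-4.900,-18.200] max=[3.300,20.000,-0.600] diag=35.511

A = translate([-10.9, -0.9, -14.2]) cube([10.2, 16.9, 9.6]) → bbox [-10.9,-0.9,-14.2] .. [-0.7,16,-4.6]
B = sphere(r=4) → bbox [-4,-4,-4] .. [4,4,4]
lo = A.lo+B.lo = [-10.9-4, -0.9-4, -14.2-4] = [-14.900,-4.900,-18.200]
hi = A.hi+B.hi = [-0.7+4, 16+4, -4.6+4] = [3.300,20.000,-0.600]
diag = √(18.2²+24.9²+17.6²) = √1261.01 = 35.511


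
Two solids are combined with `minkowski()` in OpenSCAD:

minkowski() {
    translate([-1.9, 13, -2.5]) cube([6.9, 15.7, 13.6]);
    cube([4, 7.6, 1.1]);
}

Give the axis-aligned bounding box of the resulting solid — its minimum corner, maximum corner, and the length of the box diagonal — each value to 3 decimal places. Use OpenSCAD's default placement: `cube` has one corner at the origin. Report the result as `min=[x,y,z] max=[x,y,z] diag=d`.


A = translate([-1.9, 13, -2.5]) cube([6.9, 15.7, 13.6]) → bbox [-1.9,13,-2.5] .. [5,28.7,11.1]
B = cube([4, 7.6, 1.1]) → bbox [0,0,0] .. [4,7.6,1.1]
lo = A.lo+B.lo = [-1.9+0, 13+0, -2.5+0] = [-1.900,13.000,-2.500]
hi = A.hi+B.hi = [5+4, 28.7+7.6, 11.1+1.1] = [9.000,36.300,12.200]
diag = √(10.9²+23.3²+14.7²) = √877.79 = 29.628

min=[-1.900,13.000,-2.500] max=[9.000,36.300,12.200] diag=29.628


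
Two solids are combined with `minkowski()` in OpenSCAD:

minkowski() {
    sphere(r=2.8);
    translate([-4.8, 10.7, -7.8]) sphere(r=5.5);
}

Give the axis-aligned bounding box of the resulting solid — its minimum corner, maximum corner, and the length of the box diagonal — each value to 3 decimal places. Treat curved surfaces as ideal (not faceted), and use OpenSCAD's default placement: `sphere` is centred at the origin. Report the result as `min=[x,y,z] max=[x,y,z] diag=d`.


A = translate([-4.8, 10.7, -7.8]) sphere(r=5.5) → bbox [-10.3,5.2,-13.3] .. [0.7,16.2,-2.3]
B = sphere(r=2.8) → bbox [-2.8,-2.8,-2.8] .. [2.8,2.8,2.8]
lo = A.lo+B.lo = [-10.3-2.8, 5.2-2.8, -13.3-2.8] = [-13.100,2.400,-16.100]
hi = A.hi+B.hi = [0.7+2.8, 16.2+2.8, -2.3+2.8] = [3.500,19.000,0.500]
diag = √(16.6²+16.6²+16.6²) = √826.68 = 28.752

min=[-13.100,2.400,-16.100] max=[3.500,19.000,0.500] diag=28.752


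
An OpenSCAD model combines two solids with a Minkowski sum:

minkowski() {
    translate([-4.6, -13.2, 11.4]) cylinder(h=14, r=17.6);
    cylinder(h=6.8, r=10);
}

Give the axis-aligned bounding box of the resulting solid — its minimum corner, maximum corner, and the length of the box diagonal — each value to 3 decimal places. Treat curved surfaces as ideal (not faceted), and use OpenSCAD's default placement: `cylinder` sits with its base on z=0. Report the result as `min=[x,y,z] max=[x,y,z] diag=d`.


A = translate([-4.6, -13.2, 11.4]) cylinder(h=14, r=17.6) → bbox [-22.2,-30.8,11.4] .. [13,4.4,25.4]
B = cylinder(h=6.8, r=10) → bbox [-10,-10,0] .. [10,10,6.8]
lo = A.lo+B.lo = [-22.2-10, -30.8-10, 11.4+0] = [-32.200,-40.800,11.400]
hi = A.hi+B.hi = [13+10, 4.4+10, 25.4+6.8] = [23.000,14.400,32.200]
diag = √(55.2²+55.2²+20.8²) = √6526.72 = 80.788

min=[-32.200,-40.800,11.400] max=[23.000,14.400,32.200] diag=80.788


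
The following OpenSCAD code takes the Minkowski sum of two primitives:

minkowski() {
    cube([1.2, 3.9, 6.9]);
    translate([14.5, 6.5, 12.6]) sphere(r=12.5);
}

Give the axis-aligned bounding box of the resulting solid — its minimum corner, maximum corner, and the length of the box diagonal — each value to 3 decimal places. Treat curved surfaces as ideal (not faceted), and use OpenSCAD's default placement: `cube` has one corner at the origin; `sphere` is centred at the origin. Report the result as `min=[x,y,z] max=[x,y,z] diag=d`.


A = translate([14.5, 6.5, 12.6]) sphere(r=12.5) → bbox [2,-6,0.1] .. [27,19,25.1]
B = cube([1.2, 3.9, 6.9]) → bbox [0,0,0] .. [1.2,3.9,6.9]
lo = A.lo+B.lo = [2+0, -6+0, 0.1+0] = [2.000,-6.000,0.100]
hi = A.hi+B.hi = [27+1.2, 19+3.9, 25.1+6.9] = [28.200,22.900,32.000]
diag = √(26.2²+28.9²+31.9²) = √2539.26 = 50.391

min=[2.000,-6.000,0.100] max=[28.200,22.900,32.000] diag=50.391


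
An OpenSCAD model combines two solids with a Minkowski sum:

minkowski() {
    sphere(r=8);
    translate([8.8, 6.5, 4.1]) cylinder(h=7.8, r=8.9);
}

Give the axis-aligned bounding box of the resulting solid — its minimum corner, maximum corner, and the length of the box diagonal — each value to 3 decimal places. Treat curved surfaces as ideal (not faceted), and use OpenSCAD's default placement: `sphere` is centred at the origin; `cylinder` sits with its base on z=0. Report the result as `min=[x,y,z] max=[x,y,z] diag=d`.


min=[-8.100,-10.400,-3.900] max=[25.700,23.400,19.900] diag=53.398

A = translate([8.8, 6.5, 4.1]) cylinder(h=7.8, r=8.9) → bbox [-0.1,-2.4,4.1] .. [17.7,15.4,11.9]
B = sphere(r=8) → bbox [-8,-8,-8] .. [8,8,8]
lo = A.lo+B.lo = [-0.1-8, -2.4-8, 4.1-8] = [-8.100,-10.400,-3.900]
hi = A.hi+B.hi = [17.7+8, 15.4+8, 11.9+8] = [25.700,23.400,19.900]
diag = √(33.8²+33.8²+23.8²) = √2851.32 = 53.398


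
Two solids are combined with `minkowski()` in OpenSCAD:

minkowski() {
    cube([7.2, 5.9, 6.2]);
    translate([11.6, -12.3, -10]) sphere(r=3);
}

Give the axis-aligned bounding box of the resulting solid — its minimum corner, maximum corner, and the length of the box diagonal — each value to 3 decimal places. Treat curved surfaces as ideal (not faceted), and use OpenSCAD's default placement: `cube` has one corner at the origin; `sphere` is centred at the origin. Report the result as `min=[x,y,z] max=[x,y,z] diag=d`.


min=[8.600,-15.300,-13.000] max=[21.800,-3.400,-0.800] diag=21.557

A = translate([11.6, -12.3, -10]) sphere(r=3) → bbox [8.6,-15.3,-13] .. [14.6,-9.3,-7]
B = cube([7.2, 5.9, 6.2]) → bbox [0,0,0] .. [7.2,5.9,6.2]
lo = A.lo+B.lo = [8.6+0, -15.3+0, -13+0] = [8.600,-15.300,-13.000]
hi = A.hi+B.hi = [14.6+7.2, -9.3+5.9, -7+6.2] = [21.800,-3.400,-0.800]
diag = √(13.2²+11.9²+12.2²) = √464.69 = 21.557


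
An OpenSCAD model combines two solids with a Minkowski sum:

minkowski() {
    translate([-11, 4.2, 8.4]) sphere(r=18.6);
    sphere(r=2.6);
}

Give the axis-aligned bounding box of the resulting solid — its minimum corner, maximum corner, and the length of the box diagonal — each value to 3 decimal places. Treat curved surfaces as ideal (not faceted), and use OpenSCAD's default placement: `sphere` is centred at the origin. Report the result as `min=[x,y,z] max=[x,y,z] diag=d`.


A = translate([-11, 4.2, 8.4]) sphere(r=18.6) → bbox [-29.6,-14.4,-10.2] .. [7.6,22.8,27]
B = sphere(r=2.6) → bbox [-2.6,-2.6,-2.6] .. [2.6,2.6,2.6]
lo = A.lo+B.lo = [-29.6-2.6, -14.4-2.6, -10.2-2.6] = [-32.200,-17.000,-12.800]
hi = A.hi+B.hi = [7.6+2.6, 22.8+2.6, 27+2.6] = [10.200,25.400,29.600]
diag = √(42.4²+42.4²+42.4²) = √5393.28 = 73.439

min=[-32.200,-17.000,-12.800] max=[10.200,25.400,29.600] diag=73.439


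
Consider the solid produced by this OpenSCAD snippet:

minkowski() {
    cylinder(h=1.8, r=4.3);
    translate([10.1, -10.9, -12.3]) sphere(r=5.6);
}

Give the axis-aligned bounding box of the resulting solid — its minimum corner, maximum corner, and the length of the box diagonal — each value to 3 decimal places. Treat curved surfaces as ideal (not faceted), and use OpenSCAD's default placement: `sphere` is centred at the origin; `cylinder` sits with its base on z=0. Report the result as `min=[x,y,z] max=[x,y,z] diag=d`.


min=[0.200,-20.800,-17.900] max=[20.000,-1.000,-4.900] diag=30.872

A = translate([10.1, -10.9, -12.3]) sphere(r=5.6) → bbox [4.5,-16.5,-17.9] .. [15.7,-5.3,-6.7]
B = cylinder(h=1.8, r=4.3) → bbox [-4.3,-4.3,0] .. [4.3,4.3,1.8]
lo = A.lo+B.lo = [4.5-4.3, -16.5-4.3, -17.9+0] = [0.200,-20.800,-17.900]
hi = A.hi+B.hi = [15.7+4.3, -5.3+4.3, -6.7+1.8] = [20.000,-1.000,-4.900]
diag = √(19.8²+19.8²+13²) = √953.08 = 30.872


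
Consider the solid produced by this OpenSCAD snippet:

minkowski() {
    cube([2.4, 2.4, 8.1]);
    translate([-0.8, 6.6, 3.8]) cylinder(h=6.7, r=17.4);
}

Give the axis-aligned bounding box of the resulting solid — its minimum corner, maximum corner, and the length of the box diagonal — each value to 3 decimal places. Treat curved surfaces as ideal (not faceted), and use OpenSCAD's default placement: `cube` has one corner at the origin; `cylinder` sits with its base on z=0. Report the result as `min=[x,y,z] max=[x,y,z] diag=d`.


min=[-18.200,-10.800,3.800] max=[19.000,26.400,18.600] diag=54.651

A = translate([-0.8, 6.6, 3.8]) cylinder(h=6.7, r=17.4) → bbox [-18.2,-10.8,3.8] .. [16.6,24,10.5]
B = cube([2.4, 2.4, 8.1]) → bbox [0,0,0] .. [2.4,2.4,8.1]
lo = A.lo+B.lo = [-18.2+0, -10.8+0, 3.8+0] = [-18.200,-10.800,3.800]
hi = A.hi+B.hi = [16.6+2.4, 24+2.4, 10.5+8.1] = [19.000,26.400,18.600]
diag = √(37.2²+37.2²+14.8²) = √2986.72 = 54.651


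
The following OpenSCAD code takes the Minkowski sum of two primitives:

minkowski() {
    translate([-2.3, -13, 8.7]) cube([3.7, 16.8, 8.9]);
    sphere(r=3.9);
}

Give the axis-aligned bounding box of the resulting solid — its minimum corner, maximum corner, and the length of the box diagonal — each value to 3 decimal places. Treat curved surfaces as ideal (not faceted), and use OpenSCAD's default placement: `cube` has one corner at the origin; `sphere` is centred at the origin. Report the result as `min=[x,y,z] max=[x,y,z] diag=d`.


min=[-6.200,-16.900,4.800] max=[5.300,7.700,21.500] diag=31.879

A = translate([-2.3, -13, 8.7]) cube([3.7, 16.8, 8.9]) → bbox [-2.3,-13,8.7] .. [1.4,3.8,17.6]
B = sphere(r=3.9) → bbox [-3.9,-3.9,-3.9] .. [3.9,3.9,3.9]
lo = A.lo+B.lo = [-2.3-3.9, -13-3.9, 8.7-3.9] = [-6.200,-16.900,4.800]
hi = A.hi+B.hi = [1.4+3.9, 3.8+3.9, 17.6+3.9] = [5.300,7.700,21.500]
diag = √(11.5²+24.6²+16.7²) = √1016.3 = 31.879


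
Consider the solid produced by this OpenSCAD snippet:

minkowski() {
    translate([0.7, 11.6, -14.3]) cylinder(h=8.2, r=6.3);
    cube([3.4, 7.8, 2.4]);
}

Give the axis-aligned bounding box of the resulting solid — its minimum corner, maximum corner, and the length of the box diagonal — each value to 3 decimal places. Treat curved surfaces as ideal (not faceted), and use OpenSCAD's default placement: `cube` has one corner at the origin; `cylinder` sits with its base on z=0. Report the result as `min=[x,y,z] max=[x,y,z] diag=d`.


A = translate([0.7, 11.6, -14.3]) cylinder(h=8.2, r=6.3) → bbox [-5.6,5.3,-14.3] .. [7,17.9,-6.1]
B = cube([3.4, 7.8, 2.4]) → bbox [0,0,0] .. [3.4,7.8,2.4]
lo = A.lo+B.lo = [-5.6+0, 5.3+0, -14.3+0] = [-5.600,5.300,-14.300]
hi = A.hi+B.hi = [7+3.4, 17.9+7.8, -6.1+2.4] = [10.400,25.700,-3.700]
diag = √(16²+20.4²+10.6²) = √784.52 = 28.009

min=[-5.600,5.300,-14.300] max=[10.400,25.700,-3.700] diag=28.009


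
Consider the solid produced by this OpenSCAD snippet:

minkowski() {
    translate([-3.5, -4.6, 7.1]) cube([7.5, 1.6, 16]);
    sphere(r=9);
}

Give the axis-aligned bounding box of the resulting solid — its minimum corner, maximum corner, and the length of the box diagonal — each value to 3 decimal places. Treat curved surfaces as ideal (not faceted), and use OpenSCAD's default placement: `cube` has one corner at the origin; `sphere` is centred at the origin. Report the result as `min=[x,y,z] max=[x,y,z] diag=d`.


A = translate([-3.5, -4.6, 7.1]) cube([7.5, 1.6, 16]) → bbox [-3.5,-4.6,7.1] .. [4,-3,23.1]
B = sphere(r=9) → bbox [-9,-9,-9] .. [9,9,9]
lo = A.lo+B.lo = [-3.5-9, -4.6-9, 7.1-9] = [-12.500,-13.600,-1.900]
hi = A.hi+B.hi = [4+9, -3+9, 23.1+9] = [13.000,6.000,32.100]
diag = √(25.5²+19.6²+34²) = √2190.41 = 46.802

min=[-12.500,-13.600,-1.900] max=[13.000,6.000,32.100] diag=46.802


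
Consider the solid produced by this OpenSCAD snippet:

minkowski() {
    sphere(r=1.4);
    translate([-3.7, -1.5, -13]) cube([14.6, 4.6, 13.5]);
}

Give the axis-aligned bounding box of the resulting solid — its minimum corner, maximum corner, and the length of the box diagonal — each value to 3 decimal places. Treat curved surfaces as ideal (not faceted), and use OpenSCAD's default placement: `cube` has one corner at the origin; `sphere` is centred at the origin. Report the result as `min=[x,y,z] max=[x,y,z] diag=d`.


A = translate([-3.7, -1.5, -13]) cube([14.6, 4.6, 13.5]) → bbox [-3.7,-1.5,-13] .. [10.9,3.1,0.5]
B = sphere(r=1.4) → bbox [-1.4,-1.4,-1.4] .. [1.4,1.4,1.4]
lo = A.lo+B.lo = [-3.7-1.4, -1.5-1.4, -13-1.4] = [-5.100,-2.900,-14.400]
hi = A.hi+B.hi = [10.9+1.4, 3.1+1.4, 0.5+1.4] = [12.300,4.500,1.900]
diag = √(17.4²+7.4²+16.3²) = √623.21 = 24.964

min=[-5.100,-2.900,-14.400] max=[12.300,4.500,1.900] diag=24.964


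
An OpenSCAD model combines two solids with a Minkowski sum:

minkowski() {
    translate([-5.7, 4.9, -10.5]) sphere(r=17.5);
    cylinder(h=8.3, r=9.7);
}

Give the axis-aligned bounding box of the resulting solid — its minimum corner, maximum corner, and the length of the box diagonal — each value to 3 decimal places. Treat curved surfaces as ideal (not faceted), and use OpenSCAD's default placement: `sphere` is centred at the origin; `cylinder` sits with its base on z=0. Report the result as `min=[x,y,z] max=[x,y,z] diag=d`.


A = translate([-5.7, 4.9, -10.5]) sphere(r=17.5) → bbox [-23.2,-12.6,-28] .. [11.8,22.4,7]
B = cylinder(h=8.3, r=9.7) → bbox [-9.7,-9.7,0] .. [9.7,9.7,8.3]
lo = A.lo+B.lo = [-23.2-9.7, -12.6-9.7, -28+0] = [-32.900,-22.300,-28.000]
hi = A.hi+B.hi = [11.8+9.7, 22.4+9.7, 7+8.3] = [21.500,32.100,15.300]
diag = √(54.4²+54.4²+43.3²) = √7793.61 = 88.281

min=[-32.900,-22.300,-28.000] max=[21.500,32.100,15.300] diag=88.281


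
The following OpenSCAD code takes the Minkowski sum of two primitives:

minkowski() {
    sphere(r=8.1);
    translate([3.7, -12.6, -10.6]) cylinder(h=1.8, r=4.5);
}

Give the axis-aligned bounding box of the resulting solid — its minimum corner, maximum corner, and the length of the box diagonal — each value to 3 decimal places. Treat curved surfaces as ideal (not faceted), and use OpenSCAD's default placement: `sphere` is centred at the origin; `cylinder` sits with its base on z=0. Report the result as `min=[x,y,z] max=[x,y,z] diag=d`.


A = translate([3.7, -12.6, -10.6]) cylinder(h=1.8, r=4.5) → bbox [-0.8,-17.1,-10.6] .. [8.2,-8.1,-8.8]
B = sphere(r=8.1) → bbox [-8.1,-8.1,-8.1] .. [8.1,8.1,8.1]
lo = A.lo+B.lo = [-0.8-8.1, -17.1-8.1, -10.6-8.1] = [-8.900,-25.200,-18.700]
hi = A.hi+B.hi = [8.2+8.1, -8.1+8.1, -8.8+8.1] = [16.300,0.000,-0.700]
diag = √(25.2²+25.2²+18²) = √1594.08 = 39.926

min=[-8.900,-25.200,-18.700] max=[16.300,0.000,-0.700] diag=39.926


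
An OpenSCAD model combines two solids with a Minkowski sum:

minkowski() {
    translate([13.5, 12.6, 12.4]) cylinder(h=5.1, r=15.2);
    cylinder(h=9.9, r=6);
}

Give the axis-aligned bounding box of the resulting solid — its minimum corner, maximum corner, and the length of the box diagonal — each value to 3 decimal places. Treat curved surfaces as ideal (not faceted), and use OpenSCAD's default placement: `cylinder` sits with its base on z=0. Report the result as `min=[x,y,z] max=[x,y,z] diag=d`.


min=[-7.700,-8.600,12.400] max=[34.700,33.800,27.400] diag=61.810

A = translate([13.5, 12.6, 12.4]) cylinder(h=5.1, r=15.2) → bbox [-1.7,-2.6,12.4] .. [28.7,27.8,17.5]
B = cylinder(h=9.9, r=6) → bbox [-6,-6,0] .. [6,6,9.9]
lo = A.lo+B.lo = [-1.7-6, -2.6-6, 12.4+0] = [-7.700,-8.600,12.400]
hi = A.hi+B.hi = [28.7+6, 27.8+6, 17.5+9.9] = [34.700,33.800,27.400]
diag = √(42.4²+42.4²+15²) = √3820.52 = 61.810


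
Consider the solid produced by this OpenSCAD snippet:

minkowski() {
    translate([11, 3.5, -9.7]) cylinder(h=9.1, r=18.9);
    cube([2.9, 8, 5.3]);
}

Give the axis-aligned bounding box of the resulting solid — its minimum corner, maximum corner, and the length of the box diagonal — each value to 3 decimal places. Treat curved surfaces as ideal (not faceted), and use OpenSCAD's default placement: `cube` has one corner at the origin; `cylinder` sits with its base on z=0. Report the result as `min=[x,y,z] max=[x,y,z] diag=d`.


A = translate([11, 3.5, -9.7]) cylinder(h=9.1, r=18.9) → bbox [-7.9,-15.4,-9.7] .. [29.9,22.4,-0.6]
B = cube([2.9, 8, 5.3]) → bbox [0,0,0] .. [2.9,8,5.3]
lo = A.lo+B.lo = [-7.9+0, -15.4+0, -9.7+0] = [-7.900,-15.400,-9.700]
hi = A.hi+B.hi = [29.9+2.9, 22.4+8, -0.6+5.3] = [32.800,30.400,4.700]
diag = √(40.7²+45.8²+14.4²) = √3961.49 = 62.940

min=[-7.900,-15.400,-9.700] max=[32.800,30.400,4.700] diag=62.940


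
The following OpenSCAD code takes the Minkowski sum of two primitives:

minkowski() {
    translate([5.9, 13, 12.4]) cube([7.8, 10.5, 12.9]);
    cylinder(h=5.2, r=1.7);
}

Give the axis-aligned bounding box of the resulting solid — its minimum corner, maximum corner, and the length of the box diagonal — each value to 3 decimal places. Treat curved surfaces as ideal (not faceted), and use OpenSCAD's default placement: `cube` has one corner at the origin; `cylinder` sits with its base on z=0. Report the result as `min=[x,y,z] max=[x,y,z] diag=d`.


min=[4.200,11.300,12.400] max=[15.400,25.200,30.500] diag=25.422

A = translate([5.9, 13, 12.4]) cube([7.8, 10.5, 12.9]) → bbox [5.9,13,12.4] .. [13.7,23.5,25.3]
B = cylinder(h=5.2, r=1.7) → bbox [-1.7,-1.7,0] .. [1.7,1.7,5.2]
lo = A.lo+B.lo = [5.9-1.7, 13-1.7, 12.4+0] = [4.200,11.300,12.400]
hi = A.hi+B.hi = [13.7+1.7, 23.5+1.7, 25.3+5.2] = [15.400,25.200,30.500]
diag = √(11.2²+13.9²+18.1²) = √646.26 = 25.422


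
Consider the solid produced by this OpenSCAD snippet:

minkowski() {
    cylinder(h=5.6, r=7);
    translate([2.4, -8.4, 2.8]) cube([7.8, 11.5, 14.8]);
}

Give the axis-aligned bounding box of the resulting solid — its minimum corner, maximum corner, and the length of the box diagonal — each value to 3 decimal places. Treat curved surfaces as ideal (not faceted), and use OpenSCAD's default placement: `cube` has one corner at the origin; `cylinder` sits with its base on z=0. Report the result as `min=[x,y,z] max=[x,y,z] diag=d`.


A = translate([2.4, -8.4, 2.8]) cube([7.8, 11.5, 14.8]) → bbox [2.4,-8.4,2.8] .. [10.2,3.1,17.6]
B = cylinder(h=5.6, r=7) → bbox [-7,-7,0] .. [7,7,5.6]
lo = A.lo+B.lo = [2.4-7, -8.4-7, 2.8+0] = [-4.600,-15.400,2.800]
hi = A.hi+B.hi = [10.2+7, 3.1+7, 17.6+5.6] = [17.200,10.100,23.200]
diag = √(21.8²+25.5²+20.4²) = √1541.65 = 39.264

min=[-4.600,-15.400,2.800] max=[17.200,10.100,23.200] diag=39.264


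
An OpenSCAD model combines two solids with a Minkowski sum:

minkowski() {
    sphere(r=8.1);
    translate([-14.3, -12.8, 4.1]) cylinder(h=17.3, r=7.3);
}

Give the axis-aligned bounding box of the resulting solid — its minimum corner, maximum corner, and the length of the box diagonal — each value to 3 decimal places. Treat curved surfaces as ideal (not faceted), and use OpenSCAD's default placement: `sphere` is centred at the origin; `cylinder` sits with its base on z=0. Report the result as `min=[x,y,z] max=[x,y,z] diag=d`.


A = translate([-14.3, -12.8, 4.1]) cylinder(h=17.3, r=7.3) → bbox [-21.6,-20.1,4.1] .. [-7,-5.5,21.4]
B = sphere(r=8.1) → bbox [-8.1,-8.1,-8.1] .. [8.1,8.1,8.1]
lo = A.lo+B.lo = [-21.6-8.1, -20.1-8.1, 4.1-8.1] = [-29.700,-28.200,-4.000]
hi = A.hi+B.hi = [-7+8.1, -5.5+8.1, 21.4+8.1] = [1.100,2.600,29.500]
diag = √(30.8²+30.8²+33.5²) = √3019.53 = 54.950

min=[-29.700,-28.200,-4.000] max=[1.100,2.600,29.500] diag=54.950


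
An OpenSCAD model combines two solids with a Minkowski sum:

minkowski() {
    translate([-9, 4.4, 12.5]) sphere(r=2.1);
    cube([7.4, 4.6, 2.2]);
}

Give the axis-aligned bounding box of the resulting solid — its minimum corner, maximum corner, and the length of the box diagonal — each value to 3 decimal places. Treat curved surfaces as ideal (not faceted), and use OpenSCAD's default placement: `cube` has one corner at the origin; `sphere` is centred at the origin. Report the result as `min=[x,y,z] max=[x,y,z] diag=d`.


min=[-11.100,2.300,10.400] max=[0.500,11.100,16.800] diag=15.905

A = translate([-9, 4.4, 12.5]) sphere(r=2.1) → bbox [-11.1,2.3,10.4] .. [-6.9,6.5,14.6]
B = cube([7.4, 4.6, 2.2]) → bbox [0,0,0] .. [7.4,4.6,2.2]
lo = A.lo+B.lo = [-11.1+0, 2.3+0, 10.4+0] = [-11.100,2.300,10.400]
hi = A.hi+B.hi = [-6.9+7.4, 6.5+4.6, 14.6+2.2] = [0.500,11.100,16.800]
diag = √(11.6²+8.8²+6.4²) = √252.96 = 15.905


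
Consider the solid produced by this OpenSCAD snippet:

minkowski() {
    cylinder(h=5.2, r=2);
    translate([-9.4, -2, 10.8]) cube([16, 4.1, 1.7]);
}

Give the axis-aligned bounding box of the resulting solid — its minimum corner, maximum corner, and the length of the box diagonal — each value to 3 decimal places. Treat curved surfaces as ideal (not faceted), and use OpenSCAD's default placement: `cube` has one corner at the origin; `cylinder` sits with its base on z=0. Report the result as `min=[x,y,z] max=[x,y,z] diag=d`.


A = translate([-9.4, -2, 10.8]) cube([16, 4.1, 1.7]) → bbox [-9.4,-2,10.8] .. [6.6,2.1,12.5]
B = cylinder(h=5.2, r=2) → bbox [-2,-2,0] .. [2,2,5.2]
lo = A.lo+B.lo = [-9.4-2, -2-2, 10.8+0] = [-11.400,-4.000,10.800]
hi = A.hi+B.hi = [6.6+2, 2.1+2, 12.5+5.2] = [8.600,4.100,17.700]
diag = √(20²+8.1²+6.9²) = √513.22 = 22.654

min=[-11.400,-4.000,10.800] max=[8.600,4.100,17.700] diag=22.654


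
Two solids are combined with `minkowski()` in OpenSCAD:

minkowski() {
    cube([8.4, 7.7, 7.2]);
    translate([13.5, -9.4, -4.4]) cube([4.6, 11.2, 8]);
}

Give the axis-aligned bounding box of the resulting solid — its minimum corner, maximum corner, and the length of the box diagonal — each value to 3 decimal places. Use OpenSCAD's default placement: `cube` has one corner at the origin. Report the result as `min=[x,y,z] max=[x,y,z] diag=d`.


min=[13.500,-9.400,-4.400] max=[26.500,9.500,10.800] diag=27.518

A = translate([13.5, -9.4, -4.4]) cube([4.6, 11.2, 8]) → bbox [13.5,-9.4,-4.4] .. [18.1,1.8,3.6]
B = cube([8.4, 7.7, 7.2]) → bbox [0,0,0] .. [8.4,7.7,7.2]
lo = A.lo+B.lo = [13.5+0, -9.4+0, -4.4+0] = [13.500,-9.400,-4.400]
hi = A.hi+B.hi = [18.1+8.4, 1.8+7.7, 3.6+7.2] = [26.500,9.500,10.800]
diag = √(13²+18.9²+15.2²) = √757.25 = 27.518


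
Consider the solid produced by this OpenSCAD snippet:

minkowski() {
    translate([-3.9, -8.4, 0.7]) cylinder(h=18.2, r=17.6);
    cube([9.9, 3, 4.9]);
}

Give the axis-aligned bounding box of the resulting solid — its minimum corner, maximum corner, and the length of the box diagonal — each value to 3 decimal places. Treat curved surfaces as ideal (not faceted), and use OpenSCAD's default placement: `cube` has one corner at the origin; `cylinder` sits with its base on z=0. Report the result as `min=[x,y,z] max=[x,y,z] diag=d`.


A = translate([-3.9, -8.4, 0.7]) cylinder(h=18.2, r=17.6) → bbox [-21.5,-26,0.7] .. [13.7,9.2,18.9]
B = cube([9.9, 3, 4.9]) → bbox [0,0,0] .. [9.9,3,4.9]
lo = A.lo+B.lo = [-21.5+0, -26+0, 0.7+0] = [-21.500,-26.000,0.700]
hi = A.hi+B.hi = [13.7+9.9, 9.2+3, 18.9+4.9] = [23.600,12.200,23.800]
diag = √(45.1²+38.2²+23.1²) = √4026.86 = 63.458

min=[-21.500,-26.000,0.700] max=[23.600,12.200,23.800] diag=63.458


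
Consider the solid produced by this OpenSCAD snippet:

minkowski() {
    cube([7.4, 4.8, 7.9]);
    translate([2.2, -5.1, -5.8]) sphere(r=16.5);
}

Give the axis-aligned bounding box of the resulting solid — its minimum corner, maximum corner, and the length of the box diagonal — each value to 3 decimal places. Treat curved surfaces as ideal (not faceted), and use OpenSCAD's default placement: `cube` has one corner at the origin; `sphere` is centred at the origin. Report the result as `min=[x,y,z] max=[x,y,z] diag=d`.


A = translate([2.2, -5.1, -5.8]) sphere(r=16.5) → bbox [-14.3,-21.6,-22.3] .. [18.7,11.4,10.7]
B = cube([7.4, 4.8, 7.9]) → bbox [0,0,0] .. [7.4,4.8,7.9]
lo = A.lo+B.lo = [-14.3+0, -21.6+0, -22.3+0] = [-14.300,-21.600,-22.300]
hi = A.hi+B.hi = [18.7+7.4, 11.4+4.8, 10.7+7.9] = [26.100,16.200,18.600]
diag = √(40.4²+37.8²+40.9²) = √4733.81 = 68.803

min=[-14.300,-21.600,-22.300] max=[26.100,16.200,18.600] diag=68.803


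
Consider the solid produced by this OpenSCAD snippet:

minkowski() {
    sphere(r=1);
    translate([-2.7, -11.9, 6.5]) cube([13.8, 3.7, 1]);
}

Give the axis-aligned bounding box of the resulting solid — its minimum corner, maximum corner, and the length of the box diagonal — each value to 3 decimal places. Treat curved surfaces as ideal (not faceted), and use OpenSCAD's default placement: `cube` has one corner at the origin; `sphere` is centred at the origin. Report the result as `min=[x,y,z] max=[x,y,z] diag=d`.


min=[-3.700,-12.900,5.500] max=[12.100,-7.200,8.500] diag=17.063

A = translate([-2.7, -11.9, 6.5]) cube([13.8, 3.7, 1]) → bbox [-2.7,-11.9,6.5] .. [11.1,-8.2,7.5]
B = sphere(r=1) → bbox [-1,-1,-1] .. [1,1,1]
lo = A.lo+B.lo = [-2.7-1, -11.9-1, 6.5-1] = [-3.700,-12.900,5.500]
hi = A.hi+B.hi = [11.1+1, -8.2+1, 7.5+1] = [12.100,-7.200,8.500]
diag = √(15.8²+5.7²+3²) = √291.13 = 17.063


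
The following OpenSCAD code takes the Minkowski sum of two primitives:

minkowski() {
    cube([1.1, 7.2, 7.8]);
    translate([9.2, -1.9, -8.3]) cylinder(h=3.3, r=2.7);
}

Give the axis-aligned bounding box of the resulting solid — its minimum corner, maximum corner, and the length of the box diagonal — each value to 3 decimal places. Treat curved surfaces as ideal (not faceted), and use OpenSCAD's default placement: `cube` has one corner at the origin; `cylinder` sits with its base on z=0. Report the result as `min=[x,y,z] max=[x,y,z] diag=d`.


min=[6.500,-4.600,-8.300] max=[13.000,8.000,2.800] diag=18.006

A = translate([9.2, -1.9, -8.3]) cylinder(h=3.3, r=2.7) → bbox [6.5,-4.6,-8.3] .. [11.9,0.8,-5]
B = cube([1.1, 7.2, 7.8]) → bbox [0,0,0] .. [1.1,7.2,7.8]
lo = A.lo+B.lo = [6.5+0, -4.6+0, -8.3+0] = [6.500,-4.600,-8.300]
hi = A.hi+B.hi = [11.9+1.1, 0.8+7.2, -5+7.8] = [13.000,8.000,2.800]
diag = √(6.5²+12.6²+11.1²) = √324.22 = 18.006


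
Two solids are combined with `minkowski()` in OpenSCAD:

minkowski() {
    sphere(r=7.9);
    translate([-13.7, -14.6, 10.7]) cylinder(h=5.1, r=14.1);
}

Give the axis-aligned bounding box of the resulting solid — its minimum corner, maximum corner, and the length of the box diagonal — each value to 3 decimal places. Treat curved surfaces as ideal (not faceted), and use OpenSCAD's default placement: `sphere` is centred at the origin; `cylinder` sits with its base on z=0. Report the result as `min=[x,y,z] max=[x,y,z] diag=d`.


A = translate([-13.7, -14.6, 10.7]) cylinder(h=5.1, r=14.1) → bbox [-27.8,-28.7,10.7] .. [0.4,-0.5,15.8]
B = sphere(r=7.9) → bbox [-7.9,-7.9,-7.9] .. [7.9,7.9,7.9]
lo = A.lo+B.lo = [-27.8-7.9, -28.7-7.9, 10.7-7.9] = [-35.700,-36.600,2.800]
hi = A.hi+B.hi = [0.4+7.9, -0.5+7.9, 15.8+7.9] = [8.300,7.400,23.700]
diag = √(44²+44²+20.9²) = √4308.81 = 65.642

min=[-35.700,-36.600,2.800] max=[8.300,7.400,23.700] diag=65.642


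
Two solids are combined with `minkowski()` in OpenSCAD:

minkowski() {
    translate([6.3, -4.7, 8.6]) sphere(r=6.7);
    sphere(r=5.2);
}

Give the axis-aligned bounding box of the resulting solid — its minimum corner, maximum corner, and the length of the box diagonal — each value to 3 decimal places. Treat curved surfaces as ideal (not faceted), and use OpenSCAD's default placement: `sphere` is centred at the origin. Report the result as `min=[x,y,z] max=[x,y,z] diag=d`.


A = translate([6.3, -4.7, 8.6]) sphere(r=6.7) → bbox [-0.4,-11.4,1.9] .. [13,2,15.3]
B = sphere(r=5.2) → bbox [-5.2,-5.2,-5.2] .. [5.2,5.2,5.2]
lo = A.lo+B.lo = [-0.4-5.2, -11.4-5.2, 1.9-5.2] = [-5.600,-16.600,-3.300]
hi = A.hi+B.hi = [13+5.2, 2+5.2, 15.3+5.2] = [18.200,7.200,20.500]
diag = √(23.8²+23.8²+23.8²) = √1699.32 = 41.223

min=[-5.600,-16.600,-3.300] max=[18.200,7.200,20.500] diag=41.223


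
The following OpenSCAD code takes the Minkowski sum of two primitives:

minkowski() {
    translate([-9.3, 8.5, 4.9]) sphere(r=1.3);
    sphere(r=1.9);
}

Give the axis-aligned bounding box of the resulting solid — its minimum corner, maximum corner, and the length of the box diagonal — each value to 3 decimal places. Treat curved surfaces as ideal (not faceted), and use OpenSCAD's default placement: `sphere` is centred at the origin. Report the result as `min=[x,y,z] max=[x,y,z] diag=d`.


A = translate([-9.3, 8.5, 4.9]) sphere(r=1.3) → bbox [-10.6,7.2,3.6] .. [-8,9.8,6.2]
B = sphere(r=1.9) → bbox [-1.9,-1.9,-1.9] .. [1.9,1.9,1.9]
lo = A.lo+B.lo = [-10.6-1.9, 7.2-1.9, 3.6-1.9] = [-12.500,5.300,1.700]
hi = A.hi+B.hi = [-8+1.9, 9.8+1.9, 6.2+1.9] = [-6.100,11.700,8.100]
diag = √(6.4²+6.4²+6.4²) = √122.88 = 11.085

min=[-12.500,5.300,1.700] max=[-6.100,11.700,8.100] diag=11.085


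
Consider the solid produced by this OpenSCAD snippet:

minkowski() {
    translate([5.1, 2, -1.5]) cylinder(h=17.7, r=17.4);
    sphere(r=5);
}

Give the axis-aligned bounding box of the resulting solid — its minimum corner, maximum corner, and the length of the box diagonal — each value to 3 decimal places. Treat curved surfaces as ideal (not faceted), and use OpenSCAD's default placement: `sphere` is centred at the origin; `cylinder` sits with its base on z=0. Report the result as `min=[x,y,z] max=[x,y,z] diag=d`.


min=[-17.300,-20.400,-6.500] max=[27.500,24.400,21.200] diag=69.147

A = translate([5.1, 2, -1.5]) cylinder(h=17.7, r=17.4) → bbox [-12.3,-15.4,-1.5] .. [22.5,19.4,16.2]
B = sphere(r=5) → bbox [-5,-5,-5] .. [5,5,5]
lo = A.lo+B.lo = [-12.3-5, -15.4-5, -1.5-5] = [-17.300,-20.400,-6.500]
hi = A.hi+B.hi = [22.5+5, 19.4+5, 16.2+5] = [27.500,24.400,21.200]
diag = √(44.8²+44.8²+27.7²) = √4781.37 = 69.147


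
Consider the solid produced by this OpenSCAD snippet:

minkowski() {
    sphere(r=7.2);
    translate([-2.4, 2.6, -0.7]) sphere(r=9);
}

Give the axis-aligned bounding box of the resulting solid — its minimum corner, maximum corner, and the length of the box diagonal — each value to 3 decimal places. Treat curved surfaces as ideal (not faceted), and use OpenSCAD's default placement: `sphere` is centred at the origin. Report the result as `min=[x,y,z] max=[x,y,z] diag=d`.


min=[-18.600,-13.600,-16.900] max=[13.800,18.800,15.500] diag=56.118

A = translate([-2.4, 2.6, -0.7]) sphere(r=9) → bbox [-11.4,-6.4,-9.7] .. [6.6,11.6,8.3]
B = sphere(r=7.2) → bbox [-7.2,-7.2,-7.2] .. [7.2,7.2,7.2]
lo = A.lo+B.lo = [-11.4-7.2, -6.4-7.2, -9.7-7.2] = [-18.600,-13.600,-16.900]
hi = A.hi+B.hi = [6.6+7.2, 11.6+7.2, 8.3+7.2] = [13.800,18.800,15.500]
diag = √(32.4²+32.4²+32.4²) = √3149.28 = 56.118


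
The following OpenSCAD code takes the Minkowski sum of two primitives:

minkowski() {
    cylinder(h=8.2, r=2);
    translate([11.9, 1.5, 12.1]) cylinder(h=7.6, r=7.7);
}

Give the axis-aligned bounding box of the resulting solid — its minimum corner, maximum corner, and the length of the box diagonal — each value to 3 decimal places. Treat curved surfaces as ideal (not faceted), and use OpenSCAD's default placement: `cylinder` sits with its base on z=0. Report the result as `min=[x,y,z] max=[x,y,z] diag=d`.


min=[2.200,-8.200,12.100] max=[21.600,11.200,27.900] diag=31.660

A = translate([11.9, 1.5, 12.1]) cylinder(h=7.6, r=7.7) → bbox [4.2,-6.2,12.1] .. [19.6,9.2,19.7]
B = cylinder(h=8.2, r=2) → bbox [-2,-2,0] .. [2,2,8.2]
lo = A.lo+B.lo = [4.2-2, -6.2-2, 12.1+0] = [2.200,-8.200,12.100]
hi = A.hi+B.hi = [19.6+2, 9.2+2, 19.7+8.2] = [21.600,11.200,27.900]
diag = √(19.4²+19.4²+15.8²) = √1002.36 = 31.660
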